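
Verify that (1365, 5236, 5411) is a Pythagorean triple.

Compute a² + b² = 1365² + 5236² = 1863225 + 27415696 = 29278921
Compute c² = 5411² = 29278921
Since 29278921 = 29278921, confirmed.

Yes, it is a Pythagorean triple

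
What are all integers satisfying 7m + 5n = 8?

Step 1: Compute gcd(7, 5) = 1.
Since 1 divides 8, solutions exist.

Step 2: Find a particular solution using extended Euclidean algorithm.
We get m₀ = -16, n₀ = 24.
Check: 7*-16 + 5*24 = 8 = 8 ✓

Step 3: Write the general solution.
m = -16 + (5/1)t = -16 + 5t
n = 24 - (7/1)t = 24 - 7t
for any integer t.

m = -16 + 5t, n = 24 - 7t for integer t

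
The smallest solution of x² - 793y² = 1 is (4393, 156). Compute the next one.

Solutions to x² - Dy² = 1 are generated by powers of (x₀ + y₀√D).
The next solution satisfies x₁ + y₁√793 = (x₀ + y₀√793)², giving:
x₁ = x₀² + 793y₀² = 4393² + 793·156² = 19298449 + 19298448 = 38596897
y₁ = 2x₀y₀ = 2·4393·156 = 1370616

Verify: 38596897² - 793·1370616² = 1489720458028609 - 1489720458028608 = 1 ✓

x = 38596897, y = 1370616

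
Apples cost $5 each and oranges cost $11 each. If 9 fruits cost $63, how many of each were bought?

Let a = apples, o = oranges.
a + o = 9
5a + 11o = 63
Substitute o = 9 - a:
5a + 11(9 - a) = 63
(5 - 11)a = 63 - 99
-6a = -36
a = 6, o = 9 - 6 = 3

Apples: 6, Oranges: 3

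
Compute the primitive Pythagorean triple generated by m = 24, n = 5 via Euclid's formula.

a = m² - n² = 576 - 25 = 551
b = 2mn = 2·24·5 = 240
c = m² + n² = 576 + 25 = 601
Verify: 551² + 240² = 303601 + 57600 = 361201 = 601² ✓

(551, 240, 601)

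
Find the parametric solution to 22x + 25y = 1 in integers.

Step 1: Compute gcd(22, 25) = 1.
Since 1 divides 1, solutions exist.

Step 2: Find a particular solution using extended Euclidean algorithm.
We get x₀ = 8, y₀ = -7.
Check: 22*8 + 25*-7 = 1 = 1 ✓

Step 3: Write the general solution.
x = 8 + (25/1)t = 8 + 25t
y = -7 - (22/1)t = -7 - 22t
for any integer t.

x = 8 + 25t, y = -7 - 22t for integer t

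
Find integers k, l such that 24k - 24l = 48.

Step 1: Check solvability.
gcd(24, 24) = 24
Since 24 divides 48, solutions exist.

Step 2: Apply extended Euclidean algorithm to find gcd.
We find integers such that 24*x0 + 24*y0 = 24

Step 3: Scale the particular solution.
Multiply by 48/24 = 2:
k = 0, l = -2

Step 4: Verify.
24*(0) - 24*(-2) = 48 = 48 ✓

k = 0, l = -2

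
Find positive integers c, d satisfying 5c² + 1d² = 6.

Try small values of c and check whether (6 - 5c²)/1 is a perfect square.
c = 1: 5·1² = 5, so 1d² = 6 - 5 = 1, giving d² = 1, d = 1.
Check: 5·1² + 1·1² = 5 + 1 = 6 ✓

c = 1, d = 1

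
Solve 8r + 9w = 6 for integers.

Step 1: Check solvability.
gcd(8, 9) = 1
Since 1 divides 6, solutions exist.

Step 2: Apply extended Euclidean algorithm to find gcd.
We find integers such that 8*x0 + 9*y0 = 1

Step 3: Scale the particular solution.
Multiply by 6/1 = 6:
r = -6, w = 6

Step 4: Verify.
8*(-6) + 9*(6) = 6 = 6 ✓

r = -6, w = 6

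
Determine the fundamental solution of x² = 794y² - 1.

We need x² = 794y² - 1. Try successive y:
y = 1: x² = 794·1² - 1 = 793, not a perfect square
y = 2: x² = 794·2² - 1 = 3175, not a perfect square
y = 3: x² = 794·3² - 1 = 7145, not a perfect square
...
y = 1073: x² = 794·1073² - 1 = 914155225 = 30235² ✓
Check: 30235² - 794·1073² = 914155225 - 914155226 = -1 ✓

x = 30235, y = 1073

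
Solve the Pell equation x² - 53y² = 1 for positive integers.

We seek the smallest positive integers (x, y) with x² - 53y² = 1, i.e., x² = 53y² + 1.
Try successive y values:
y = 1: x² = 53·1² + 1 = 54, not a perfect square
y = 2: x² = 53·2² + 1 = 213, not a perfect square
y = 3: x² = 53·3² + 1 = 478, not a perfect square
... continuing the search (or via continued fractions) ...
y = 9100: x² = 53·9100² + 1 = 4388930001, x = 66249 ✓

Verify: 66249² - 53·9100² = 4388930001 - 4388930000 = 1 ✓

x = 66249, y = 9100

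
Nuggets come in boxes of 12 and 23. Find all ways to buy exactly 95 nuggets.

We need non-negative integers (x, y) with 12x + 23y = 95.
For each x in 0..7, check if 95 - 12x is a non-negative multiple of 23.
x = 6: 23y = 23, y = 1 ✓

(6 boxes of 12, 1 boxes of 23)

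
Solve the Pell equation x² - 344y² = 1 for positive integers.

We seek the smallest positive integers (x, y) with x² - 344y² = 1, i.e., x² = 344y² + 1.
Try successive y values:
y = 1: x² = 344·1² + 1 = 345, not a perfect square
y = 2: x² = 344·2² + 1 = 1377, not a perfect square
y = 3: x² = 344·3² + 1 = 3097, not a perfect square
... continuing the search (or via continued fractions) ...
y = 561: x² = 344·561² + 1 = 108264025, x = 10405 ✓

Verify: 10405² - 344·561² = 108264025 - 108264024 = 1 ✓

x = 10405, y = 561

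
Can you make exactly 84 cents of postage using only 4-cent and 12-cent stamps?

We need non-negative x, y with 4x + 12y = 84.
gcd(4, 12) = 4 divides 84, so integer solutions exist.
Search for a non-negative one: x = 0 gives 12y = 84 - 0 = 84, so y = 7.
Check: 4·0 + 12·7 = 84 ✓

Yes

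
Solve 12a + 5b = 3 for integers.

Step 1: Check solvability.
gcd(12, 5) = 1
Since 1 divides 3, solutions exist.

Step 2: Apply extended Euclidean algorithm to find gcd.
We find integers such that 12*x0 + 5*y0 = 1

Step 3: Scale the particular solution.
Multiply by 3/1 = 3:
a = -6, b = 15

Step 4: Verify.
12*(-6) + 5*(15) = 3 = 3 ✓

a = -6, b = 15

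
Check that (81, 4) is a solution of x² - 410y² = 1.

Compute x² = 81² = 6561
Compute 410y² = 410·4² = 410·16 = 6560
x² - 410y² = 6561 - 6560 = 1
Since this equals 1, (81, 4) is a solution.

Yes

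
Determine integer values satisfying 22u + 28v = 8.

Step 1: Check solvability.
gcd(22, 28) = 2
Since 2 divides 8, solutions exist.

Step 2: Apply extended Euclidean algorithm to find gcd.
We find integers such that 22*x0 + 28*y0 = 2

Step 3: Scale the particular solution.
Multiply by 8/2 = 4:
u = -20, v = 16

Step 4: Verify.
22*(-20) + 28*(16) = 8 = 8 ✓

u = -20, v = 16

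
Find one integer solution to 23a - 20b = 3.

Step 1: Check solvability.
gcd(23, 20) = 1
Since 1 divides 3, solutions exist.

Step 2: Apply extended Euclidean algorithm to find gcd.
We find integers such that 23*x0 + 20*y0 = 1

Step 3: Scale the particular solution.
Multiply by 3/1 = 3:
a = 21, b = 24

Step 4: Verify.
23*(21) - 20*(24) = 3 = 3 ✓

a = 21, b = 24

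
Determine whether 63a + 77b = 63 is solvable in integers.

Step 1: Compute gcd(63, 77).
gcd(63, 77) = 7

Step 2: Check divisibility.
Does 7 divide 63? 63 = 7 x 9, so yes.

By the theorem on linear Diophantine equations, 63a + 77b = 63 has integer solutions if and only if gcd(63, 77) divides 63. Since 7 | 63, solutions exist.

Yes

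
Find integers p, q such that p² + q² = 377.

We need to find integers p, q > 0 such that p² + q² = 377.
Trying p = 4: q² = 377 - 4² = 377 - 16 = 361
q = 19
Check: 4² + 19² = 16 + 361 = 377 ✓

377 = 4² + 19²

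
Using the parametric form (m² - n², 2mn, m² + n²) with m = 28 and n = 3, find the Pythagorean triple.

a = m² - n² = 784 - 9 = 775
b = 2mn = 2·28·3 = 168
c = m² + n² = 784 + 9 = 793
Verify: 775² + 168² = 600625 + 28224 = 628849 = 793² ✓

(775, 168, 793)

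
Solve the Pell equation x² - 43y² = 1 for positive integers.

We seek the smallest positive integers (x, y) with x² - 43y² = 1, i.e., x² = 43y² + 1.
Try successive y values:
y = 1: x² = 43·1² + 1 = 44, not a perfect square
y = 2: x² = 43·2² + 1 = 173, not a perfect square
y = 3: x² = 43·3² + 1 = 388, not a perfect square
... continuing the search (or via continued fractions) ...
y = 531: x² = 43·531² + 1 = 12124324, x = 3482 ✓

Verify: 3482² - 43·531² = 12124324 - 12124323 = 1 ✓

x = 3482, y = 531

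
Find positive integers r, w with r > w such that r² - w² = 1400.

Factor: r² - w² = (r+w)(r-w) = 1400.
We need two factors of 1400 with the same parity.
Use r+w = 700 and r-w = 2 (product 700·2 = 1400).
Adding: 2r = 702, so r = 351.
Subtracting: 2w = 698, so w = 349.
Check: 351² - 349² = 123201 - 121801 = 1400 ✓

r = 351, w = 349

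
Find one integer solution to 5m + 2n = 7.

Step 1: Check solvability.
gcd(5, 2) = 1
Since 1 divides 7, solutions exist.

Step 2: Apply extended Euclidean algorithm to find gcd.
We find integers such that 5*x0 + 2*y0 = 1

Step 3: Scale the particular solution.
Multiply by 7/1 = 7:
m = 7, n = -14

Step 4: Verify.
5*(7) + 2*(-14) = 7 = 7 ✓

m = 7, n = -14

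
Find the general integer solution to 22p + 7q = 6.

Step 1: Compute gcd(22, 7) = 1.
Since 1 divides 6, solutions exist.

Step 2: Find a particular solution using extended Euclidean algorithm.
We get p₀ = 6, q₀ = -18.
Check: 22*6 + 7*-18 = 6 = 6 ✓

Step 3: Write the general solution.
p = 6 + (7/1)t = 6 + 7t
q = -18 - (22/1)t = -18 - 22t
for any integer t.

p = 6 + 7t, q = -18 - 22t for integer t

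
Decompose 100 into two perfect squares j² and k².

We need to find integers j, k > 0 such that j² + k² = 100.
Trying j = 6: k² = 100 - 6² = 100 - 36 = 64
k = 8
Check: 6² + 8² = 36 + 64 = 100 ✓

100 = 6² + 8²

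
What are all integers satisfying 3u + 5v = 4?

Step 1: Compute gcd(3, 5) = 1.
Since 1 divides 4, solutions exist.

Step 2: Find a particular solution using extended Euclidean algorithm.
We get u₀ = 8, v₀ = -4.
Check: 3*8 + 5*-4 = 4 = 4 ✓

Step 3: Write the general solution.
u = 8 + (5/1)t = 8 + 5t
v = -4 - (3/1)t = -4 - 3t
for any integer t.

u = 8 + 5t, v = -4 - 3t for integer t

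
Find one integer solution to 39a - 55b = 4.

Step 1: Check solvability.
gcd(39, 55) = 1
Since 1 divides 4, solutions exist.

Step 2: Apply extended Euclidean algorithm to find gcd.
We find integers such that 39*x0 + 55*y0 = 1

Step 3: Scale the particular solution.
Multiply by 4/1 = 4:
a = 96, b = 68

Step 4: Verify.
39*(96) - 55*(68) = 4 = 4 ✓

a = 96, b = 68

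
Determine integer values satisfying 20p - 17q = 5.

Step 1: Check solvability.
gcd(20, 17) = 1
Since 1 divides 5, solutions exist.

Step 2: Apply extended Euclidean algorithm to find gcd.
We find integers such that 20*x0 + 17*y0 = 1

Step 3: Scale the particular solution.
Multiply by 5/1 = 5:
p = 30, q = 35

Step 4: Verify.
20*(30) - 17*(35) = 5 = 5 ✓

p = 30, q = 35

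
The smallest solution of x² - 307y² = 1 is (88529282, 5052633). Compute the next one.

Solutions to x² - Dy² = 1 are generated by powers of (x₀ + y₀√D).
The next solution satisfies x₁ + y₁√307 = (x₀ + y₀√307)², giving:
x₁ = x₀² + 307y₀² = 88529282² + 307·5052633² = 7837433771435524 + 7837433771435523 = 15674867542871047
y₁ = 2x₀y₀ = 2·88529282·5052633 = 894611943399012

Verify: 15674867542871047² - 307·894611943399012² = 245701472486552214460471670876209 - 245701472486552214460471670876208 = 1 ✓

x = 15674867542871047, y = 894611943399012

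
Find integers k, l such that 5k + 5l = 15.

Step 1: Check solvability.
gcd(5, 5) = 5
Since 5 divides 15, solutions exist.

Step 2: Apply extended Euclidean algorithm to find gcd.
We find integers such that 5*x0 + 5*y0 = 5

Step 3: Scale the particular solution.
Multiply by 15/5 = 3:
k = 0, l = 3

Step 4: Verify.
5*(0) + 5*(3) = 15 = 15 ✓

k = 0, l = 3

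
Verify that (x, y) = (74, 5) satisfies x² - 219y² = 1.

Compute x² = 74² = 5476
Compute 219y² = 219·5² = 219·25 = 5475
x² - 219y² = 5476 - 5475 = 1
Since this equals 1, (74, 5) is a solution.

Yes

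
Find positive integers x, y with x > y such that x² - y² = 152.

Factor: x² - y² = (x+y)(x-y) = 152.
We need two factors of 152 with the same parity.
Use x+y = 76 and x-y = 2 (product 76·2 = 152).
Adding: 2x = 78, so x = 39.
Subtracting: 2y = 74, so y = 37.
Check: 39² - 37² = 1521 - 1369 = 152 ✓

x = 39, y = 37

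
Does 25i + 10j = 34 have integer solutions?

Step 1: Compute gcd(25, 10).
gcd(25, 10) = 5

Step 2: Check divisibility.
Does 5 divide 34? 34 = 5 x 6 + 4, so no.

By the theorem on linear Diophantine equations, 25i + 10j = 34 has integer solutions if and only if gcd(25, 10) divides 34. Since 5 does not divide 34, no solutions exist.

No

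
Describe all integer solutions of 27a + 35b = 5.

Step 1: Compute gcd(27, 35) = 1.
Since 1 divides 5, solutions exist.

Step 2: Find a particular solution using extended Euclidean algorithm.
We get a₀ = 65, b₀ = -50.
Check: 27*65 + 35*-50 = 5 = 5 ✓

Step 3: Write the general solution.
a = 65 + (35/1)t = 65 + 35t
b = -50 - (27/1)t = -50 - 27t
for any integer t.

a = 65 + 35t, b = -50 - 27t for integer t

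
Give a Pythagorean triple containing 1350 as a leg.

We need the other leg and hypotenuse such that 1350² + x² = c².
Take x = 1632, c = 2118: 1350² + 1632² = 1822500 + 2663424 = 4485924 = 2118² ✓
Triple: (1350, 1632, 2118)

(1350, 1632, 2118)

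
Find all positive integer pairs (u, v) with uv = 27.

The positive divisors of 27 are: 1, 3, 9, 27.
Each divisor d gives the pair (d, 27/d):
(1, 27), (3, 9), (9, 3), (27, 1)

(1, 27), (3, 9), (9, 3), (27, 1)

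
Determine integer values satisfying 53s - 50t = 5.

Step 1: Check solvability.
gcd(53, 50) = 1
Since 1 divides 5, solutions exist.

Step 2: Apply extended Euclidean algorithm to find gcd.
We find integers such that 53*x0 + 50*y0 = 1

Step 3: Scale the particular solution.
Multiply by 5/1 = 5:
s = 85, t = 90

Step 4: Verify.
53*(85) - 50*(90) = 5 = 5 ✓

s = 85, t = 90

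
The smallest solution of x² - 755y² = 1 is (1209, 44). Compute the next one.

Solutions to x² - Dy² = 1 are generated by powers of (x₀ + y₀√D).
The next solution satisfies x₁ + y₁√755 = (x₀ + y₀√755)², giving:
x₁ = x₀² + 755y₀² = 1209² + 755·44² = 1461681 + 1461680 = 2923361
y₁ = 2x₀y₀ = 2·1209·44 = 106392

Verify: 2923361² - 755·106392² = 8546039536321 - 8546039536320 = 1 ✓

x = 2923361, y = 106392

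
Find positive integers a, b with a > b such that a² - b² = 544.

Factor: a² - b² = (a+b)(a-b) = 544.
We need two factors of 544 with the same parity.
Use a+b = 272 and a-b = 2 (product 272·2 = 544).
Adding: 2a = 274, so a = 137.
Subtracting: 2b = 270, so b = 135.
Check: 137² - 135² = 18769 - 18225 = 544 ✓

a = 137, b = 135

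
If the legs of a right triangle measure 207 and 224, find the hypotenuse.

c² = a² + b² = 207² + 224² = 42849 + 50176 = 93025
c = 305

305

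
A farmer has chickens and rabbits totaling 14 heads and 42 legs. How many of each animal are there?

Let c = chickens, r = rabbits.
Heads: c + r = 14
Legs: 2c + 4r = 42
From the first equation, c = 14 - r. Substitute:
2(14 - r) + 4r = 42
28 + 2r = 42
r = (42 - 28)/2 = 7
c = 14 - 7 = 7

Chickens: 7, Rabbits: 7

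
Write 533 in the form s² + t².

We need to find integers s, t > 0 such that s² + t² = 533.
Trying s = 2: t² = 533 - 2² = 533 - 4 = 529
t = 23
Check: 2² + 23² = 4 + 529 = 533 ✓

533 = 2² + 23²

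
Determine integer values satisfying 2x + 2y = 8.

Step 1: Check solvability.
gcd(2, 2) = 2
Since 2 divides 8, solutions exist.

Step 2: Apply extended Euclidean algorithm to find gcd.
We find integers such that 2*x0 + 2*y0 = 2

Step 3: Scale the particular solution.
Multiply by 8/2 = 4:
x = 0, y = 4

Step 4: Verify.
2*(0) + 2*(4) = 8 = 8 ✓

x = 0, y = 4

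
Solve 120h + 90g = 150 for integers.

Step 1: Check solvability.
gcd(120, 90) = 30
Since 30 divides 150, solutions exist.

Step 2: Apply extended Euclidean algorithm to find gcd.
We find integers such that 120*x0 + 90*y0 = 30

Step 3: Scale the particular solution.
Multiply by 150/30 = 5:
h = 5, g = -5

Step 4: Verify.
120*(5) + 90*(-5) = 150 = 150 ✓

h = 5, g = -5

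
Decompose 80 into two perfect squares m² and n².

We need to find integers m, n > 0 such that m² + n² = 80.
Trying m = 4: n² = 80 - 4² = 80 - 16 = 64
n = 8
Check: 4² + 8² = 16 + 64 = 80 ✓

80 = 4² + 8²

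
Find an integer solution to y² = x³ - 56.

Try small integer x values and check whether x³ - 56 is a perfect square.
x = 18: x³ - 56 = 18³ - 56 = 5832 - 56 = 5776
Is 5776 a perfect square? 76² = 5776 ✓
So (x, y) = (18, -76) is a solution.

x = 18, y = -76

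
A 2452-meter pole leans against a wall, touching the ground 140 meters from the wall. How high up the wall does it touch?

The ladder, wall, and ground form a right triangle with hypotenuse 2452 and one leg 140.
By the Pythagorean theorem: h² = 2452² - 140² = 6012304 - 19600 = 5992704
h = √5992704 = 2448 meters

2448 meters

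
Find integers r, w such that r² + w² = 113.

We need to find integers r, w > 0 such that r² + w² = 113.
Trying r = 7: w² = 113 - 7² = 113 - 49 = 64
w = 8
Check: 7² + 8² = 49 + 64 = 113 ✓

113 = 7² + 8²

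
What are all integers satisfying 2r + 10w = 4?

Step 1: Compute gcd(2, 10) = 2.
Since 2 divides 4, solutions exist.

Step 2: Find a particular solution using extended Euclidean algorithm.
We get r₀ = 2, w₀ = 0.
Check: 2*2 + 10*0 = 4 = 4 ✓

Step 3: Write the general solution.
r = 2 + (10/2)t = 2 + 5t
w = 0 - (2/2)t = 0 - 1t
for any integer t.

r = 2 + 5t, w = 0 - 1t for integer t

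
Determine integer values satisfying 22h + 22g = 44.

Step 1: Check solvability.
gcd(22, 22) = 22
Since 22 divides 44, solutions exist.

Step 2: Apply extended Euclidean algorithm to find gcd.
We find integers such that 22*x0 + 22*y0 = 22

Step 3: Scale the particular solution.
Multiply by 44/22 = 2:
h = 0, g = 2

Step 4: Verify.
22*(0) + 22*(2) = 44 = 44 ✓

h = 0, g = 2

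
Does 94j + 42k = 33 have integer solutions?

Step 1: Compute gcd(94, 42).
gcd(94, 42) = 2

Step 2: Check divisibility.
Does 2 divide 33? 33 = 2 x 16 + 1, so no.

By the theorem on linear Diophantine equations, 94j + 42k = 33 has integer solutions if and only if gcd(94, 42) divides 33. Since 2 does not divide 33, no solutions exist.

No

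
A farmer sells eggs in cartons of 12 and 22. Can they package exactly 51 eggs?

We need non-negative a, b with 12a + 22b = 51.
gcd(12, 22) = 2, and 2 does not divide 51.
No integer solutions exist.

No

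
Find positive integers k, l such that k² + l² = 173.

Search for k with 173 - k² a perfect square.
k = 2: 173 - 2² = 173 - 4 = 169 = 13² ✓
So k = 2, l = 13.

k = 2, l = 13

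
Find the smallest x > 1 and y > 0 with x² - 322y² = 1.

We seek the smallest positive integers (x, y) with x² - 322y² = 1, i.e., x² = 322y² + 1.
Try successive y values:
y = 1: x² = 322·1² + 1 = 323, not a perfect square
y = 2: x² = 322·2² + 1 = 1289, not a perfect square
y = 3: x² = 322·3² + 1 = 2899, not a perfect square
... continuing the search (or via continued fractions) ...
y = 18: x² = 322·18² + 1 = 104329, x = 323 ✓

Verify: 323² - 322·18² = 104329 - 104328 = 1 ✓

x = 323, y = 18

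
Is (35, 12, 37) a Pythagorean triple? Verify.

Compute a² + b² = 35² + 12² = 1225 + 144 = 1369
Compute c² = 37² = 1369
Since 1369 = 1369, confirmed.

Yes, it is a Pythagorean triple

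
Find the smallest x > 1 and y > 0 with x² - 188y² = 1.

We seek the smallest positive integers (x, y) with x² - 188y² = 1, i.e., x² = 188y² + 1.
Try successive y values:
y = 1: x² = 188·1² + 1 = 189, not a perfect square
y = 2: x² = 188·2² + 1 = 753, not a perfect square
y = 3: x² = 188·3² + 1 = 1693, not a perfect square
... continuing the search (or via continued fractions) ...
y = 336: x² = 188·336² + 1 = 21224449, x = 4607 ✓

Verify: 4607² - 188·336² = 21224449 - 21224448 = 1 ✓

x = 4607, y = 336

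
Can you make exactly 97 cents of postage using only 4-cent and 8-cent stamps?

We need non-negative x, y with 4x + 8y = 97.
gcd(4, 8) = 4, and 4 does not divide 97.
No integer solutions exist, so certainly no non-negative ones.

No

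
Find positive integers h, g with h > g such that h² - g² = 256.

Factor: h² - g² = (h+g)(h-g) = 256.
We need two factors of 256 with the same parity.
Use h+g = 128 and h-g = 2 (product 128·2 = 256).
Adding: 2h = 130, so h = 65.
Subtracting: 2g = 126, so g = 63.
Check: 65² - 63² = 4225 - 3969 = 256 ✓

h = 65, g = 63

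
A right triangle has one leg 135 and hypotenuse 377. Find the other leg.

b² = c² - a² = 142129 - 18225 = 123904
b = 352

352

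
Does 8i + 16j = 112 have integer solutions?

Step 1: Compute gcd(8, 16).
gcd(8, 16) = 8

Step 2: Check divisibility.
Does 8 divide 112? 112 = 8 x 14, so yes.

By the theorem on linear Diophantine equations, 8i + 16j = 112 has integer solutions if and only if gcd(8, 16) divides 112. Since 8 | 112, solutions exist.

Yes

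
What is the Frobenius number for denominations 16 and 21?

For two coprime denominations a and b, the Frobenius number (largest value not representable as a non-negative combination) is ab - a - b.
Here gcd(16, 21) = 1, so they are coprime.
F(16, 21) = 16·21 - 16 - 21 = 336 - 37 = 299

299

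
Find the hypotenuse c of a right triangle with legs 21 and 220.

c² = a² + b² = 21² + 220² = 441 + 48400 = 48841
c = sqrt(48841) = 221

221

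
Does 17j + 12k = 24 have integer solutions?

Step 1: Compute gcd(17, 12).
gcd(17, 12) = 1

Step 2: Check divisibility.
Does 1 divide 24? 24 = 1 x 24, so yes.

By the theorem on linear Diophantine equations, 17j + 12k = 24 has integer solutions if and only if gcd(17, 12) divides 24. Since 1 | 24, solutions exist.

Yes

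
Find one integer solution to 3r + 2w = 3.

Step 1: Check solvability.
gcd(3, 2) = 1
Since 1 divides 3, solutions exist.

Step 2: Apply extended Euclidean algorithm to find gcd.
We find integers such that 3*x0 + 2*y0 = 1

Step 3: Scale the particular solution.
Multiply by 3/1 = 3:
r = 3, w = -3

Step 4: Verify.
3*(3) + 2*(-3) = 3 = 3 ✓

r = 3, w = -3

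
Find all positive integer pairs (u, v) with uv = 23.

The positive divisors of 23 are: 1, 23.
Each divisor d gives the pair (d, 23/d):
(1, 23), (23, 1)

(1, 23), (23, 1)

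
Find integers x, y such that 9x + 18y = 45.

Step 1: Check solvability.
gcd(9, 18) = 9
Since 9 divides 45, solutions exist.

Step 2: Apply extended Euclidean algorithm to find gcd.
We find integers such that 9*x0 + 18*y0 = 9

Step 3: Scale the particular solution.
Multiply by 45/9 = 5:
x = 5, y = 0

Step 4: Verify.
9*(5) + 18*(0) = 45 = 45 ✓

x = 5, y = 0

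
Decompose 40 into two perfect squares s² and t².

We need to find integers s, t > 0 such that s² + t² = 40.
Trying s = 2: t² = 40 - 2² = 40 - 4 = 36
t = 6
Check: 2² + 6² = 4 + 36 = 40 ✓

40 = 2² + 6²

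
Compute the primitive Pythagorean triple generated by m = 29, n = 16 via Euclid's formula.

a = m² - n² = 29² - 16² = 841 - 256 = 585
b = 2mn = 2·29·16 = 928
c = m² + n² = 841 + 256 = 1097
Verify: 585² + 928² = 342225 + 861184 = 1203409 = 1097² ✓

(585, 928, 1097)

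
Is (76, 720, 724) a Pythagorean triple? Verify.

Compute a² + b² = 76² + 720² = 5776 + 518400 = 524176
Compute c² = 724² = 524176
Since 524176 = 524176, confirmed.

Yes, it is a Pythagorean triple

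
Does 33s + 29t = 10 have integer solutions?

Step 1: Compute gcd(33, 29).
gcd(33, 29) = 1

Step 2: Check divisibility.
Does 1 divide 10? 10 = 1 x 10, so yes.

By the theorem on linear Diophantine equations, 33s + 29t = 10 has integer solutions if and only if gcd(33, 29) divides 10. Since 1 | 10, solutions exist.

Yes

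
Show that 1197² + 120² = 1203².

Compute a² + b²:
1197² + 120² = 1432809 + 14400 = 1447209
Compute c²:
1203² = 1447209
Since 1447209 = 1447209, it is a Pythagorean triple.

Yes, it is a Pythagorean triple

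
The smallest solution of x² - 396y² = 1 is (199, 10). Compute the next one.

Solutions to x² - Dy² = 1 are generated by powers of (x₀ + y₀√D).
The next solution satisfies x₁ + y₁√396 = (x₀ + y₀√396)², giving:
x₁ = x₀² + 396y₀² = 199² + 396·10² = 39601 + 39600 = 79201
y₁ = 2x₀y₀ = 2·199·10 = 3980

Verify: 79201² - 396·3980² = 6272798401 - 6272798400 = 1 ✓

x = 79201, y = 3980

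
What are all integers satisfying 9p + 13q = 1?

Step 1: Compute gcd(9, 13) = 1.
Since 1 divides 1, solutions exist.

Step 2: Find a particular solution using extended Euclidean algorithm.
We get p₀ = 3, q₀ = -2.
Check: 9*3 + 13*-2 = 1 = 1 ✓

Step 3: Write the general solution.
p = 3 + (13/1)t = 3 + 13t
q = -2 - (9/1)t = -2 - 9t
for any integer t.

p = 3 + 13t, q = -2 - 9t for integer t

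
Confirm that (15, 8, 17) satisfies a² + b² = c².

Compute a² + b² = 15² + 8² = 225 + 64 = 289
Compute c² = 17² = 289
Since 289 = 289, confirmed.

Yes, it is a Pythagorean triple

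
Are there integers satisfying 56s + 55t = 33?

Step 1: Compute gcd(56, 55).
gcd(56, 55) = 1

Step 2: Check divisibility.
Does 1 divide 33? 33 = 1 x 33, so yes.

By the theorem on linear Diophantine equations, 56s + 55t = 33 has integer solutions if and only if gcd(56, 55) divides 33. Since 1 | 33, solutions exist.

Yes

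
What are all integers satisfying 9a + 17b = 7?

Step 1: Compute gcd(9, 17) = 1.
Since 1 divides 7, solutions exist.

Step 2: Find a particular solution using extended Euclidean algorithm.
We get a₀ = 14, b₀ = -7.
Check: 9*14 + 17*-7 = 7 = 7 ✓

Step 3: Write the general solution.
a = 14 + (17/1)t = 14 + 17t
b = -7 - (9/1)t = -7 - 9t
for any integer t.

a = 14 + 17t, b = -7 - 9t for integer t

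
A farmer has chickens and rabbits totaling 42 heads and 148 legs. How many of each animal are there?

Let c = chickens, r = rabbits.
Heads: c + r = 42
Legs: 2c + 4r = 148
From the first equation, c = 42 - r. Substitute:
2(42 - r) + 4r = 148
84 + 2r = 148
r = (148 - 84)/2 = 32
c = 42 - 32 = 10

Chickens: 10, Rabbits: 32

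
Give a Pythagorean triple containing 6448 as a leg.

We need the other leg and hypotenuse such that 6448² + x² = c².
Take x = 1140, c = 6548: 6448² + 1140² = 41576704 + 1299600 = 42876304 = 6548² ✓
Triple: (1140, 6448, 6548)

(1140, 6448, 6548)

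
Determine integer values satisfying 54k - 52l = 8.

Step 1: Check solvability.
gcd(54, 52) = 2
Since 2 divides 8, solutions exist.

Step 2: Apply extended Euclidean algorithm to find gcd.
We find integers such that 54*x0 + 52*y0 = 2

Step 3: Scale the particular solution.
Multiply by 8/2 = 4:
k = 4, l = 4

Step 4: Verify.
54*(4) - 52*(4) = 8 = 8 ✓

k = 4, l = 4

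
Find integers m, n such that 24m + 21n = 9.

Step 1: Check solvability.
gcd(24, 21) = 3
Since 3 divides 9, solutions exist.

Step 2: Apply extended Euclidean algorithm to find gcd.
We find integers such that 24*x0 + 21*y0 = 3

Step 3: Scale the particular solution.
Multiply by 9/3 = 3:
m = 3, n = -3

Step 4: Verify.
24*(3) + 21*(-3) = 9 = 9 ✓

m = 3, n = -3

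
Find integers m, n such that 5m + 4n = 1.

Step 1: Check solvability.
gcd(5, 4) = 1
Since 1 divides 1, solutions exist.

Step 2: Apply extended Euclidean algorithm to find gcd.
We find integers such that 5*x0 + 4*y0 = 1

Step 3: Scale the particular solution.
Multiply by 1/1 = 1:
m = 1, n = -1

Step 4: Verify.
5*(1) + 4*(-1) = 1 = 1 ✓

m = 1, n = -1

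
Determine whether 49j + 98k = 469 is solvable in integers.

Step 1: Compute gcd(49, 98).
gcd(49, 98) = 49

Step 2: Check divisibility.
Does 49 divide 469? 469 = 49 x 9 + 28, so no.

By the theorem on linear Diophantine equations, 49j + 98k = 469 has integer solutions if and only if gcd(49, 98) divides 469. Since 49 does not divide 469, no solutions exist.

No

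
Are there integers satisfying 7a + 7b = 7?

Step 1: Compute gcd(7, 7).
gcd(7, 7) = 7

Step 2: Check divisibility.
Does 7 divide 7? 7 = 7 x 1, so yes.

By the theorem on linear Diophantine equations, 7a + 7b = 7 has integer solutions if and only if gcd(7, 7) divides 7. Since 7 | 7, solutions exist.

Yes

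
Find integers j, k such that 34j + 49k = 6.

Step 1: Check solvability.
gcd(34, 49) = 1
Since 1 divides 6, solutions exist.

Step 2: Apply extended Euclidean algorithm to find gcd.
We find integers such that 34*x0 + 49*y0 = 1

Step 3: Scale the particular solution.
Multiply by 6/1 = 6:
j = 78, k = -54

Step 4: Verify.
34*(78) + 49*(-54) = 6 = 6 ✓

j = 78, k = -54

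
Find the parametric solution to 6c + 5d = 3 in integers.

Step 1: Compute gcd(6, 5) = 1.
Since 1 divides 3, solutions exist.

Step 2: Find a particular solution using extended Euclidean algorithm.
We get c₀ = 3, d₀ = -3.
Check: 6*3 + 5*-3 = 3 = 3 ✓

Step 3: Write the general solution.
c = 3 + (5/1)t = 3 + 5t
d = -3 - (6/1)t = -3 - 6t
for any integer t.

c = 3 + 5t, d = -3 - 6t for integer t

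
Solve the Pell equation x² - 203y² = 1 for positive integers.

We seek the smallest positive integers (x, y) with x² - 203y² = 1, i.e., x² = 203y² + 1.
Try successive y values:
y = 1: x² = 203·1² + 1 = 204, not a perfect square
y = 2: x² = 203·2² + 1 = 813, not a perfect square
y = 3: x² = 203·3² + 1 = 1828, not a perfect square
... continuing the search (or via continued fractions) ...
y = 4: x² = 203·4² + 1 = 3249, x = 57 ✓

Verify: 57² - 203·4² = 3249 - 3248 = 1 ✓

x = 57, y = 4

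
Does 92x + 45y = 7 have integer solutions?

Step 1: Compute gcd(92, 45).
gcd(92, 45) = 1

Step 2: Check divisibility.
Does 1 divide 7? 7 = 1 x 7, so yes.

By the theorem on linear Diophantine equations, 92x + 45y = 7 has integer solutions if and only if gcd(92, 45) divides 7. Since 1 | 7, solutions exist.

Yes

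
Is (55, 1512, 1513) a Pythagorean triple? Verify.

Compute a² + b² = 55² + 1512² = 3025 + 2286144 = 2289169
Compute c² = 1513² = 2289169
Since 2289169 = 2289169, confirmed.

Yes, it is a Pythagorean triple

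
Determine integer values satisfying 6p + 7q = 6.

Step 1: Check solvability.
gcd(6, 7) = 1
Since 1 divides 6, solutions exist.

Step 2: Apply extended Euclidean algorithm to find gcd.
We find integers such that 6*x0 + 7*y0 = 1

Step 3: Scale the particular solution.
Multiply by 6/1 = 6:
p = -6, q = 6

Step 4: Verify.
6*(-6) + 7*(6) = 6 = 6 ✓

p = -6, q = 6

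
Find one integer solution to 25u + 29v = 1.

Step 1: Check solvability.
gcd(25, 29) = 1
Since 1 divides 1, solutions exist.

Step 2: Apply extended Euclidean algorithm to find gcd.
We find integers such that 25*x0 + 29*y0 = 1

Step 3: Scale the particular solution.
Multiply by 1/1 = 1:
u = 7, v = -6

Step 4: Verify.
25*(7) + 29*(-6) = 1 = 1 ✓

u = 7, v = -6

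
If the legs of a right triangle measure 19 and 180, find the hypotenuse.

c² = a² + b² = 19² + 180² = 361 + 32400 = 32761
c = 181

181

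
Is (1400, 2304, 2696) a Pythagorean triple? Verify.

Compute a² + b² = 1400² + 2304² = 1960000 + 5308416 = 7268416
Compute c² = 2696² = 7268416
Since 7268416 = 7268416, confirmed.

Yes, it is a Pythagorean triple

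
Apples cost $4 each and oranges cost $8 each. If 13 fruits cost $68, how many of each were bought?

Let a = apples, o = oranges.
a + o = 13
4a + 8o = 68
Substitute o = 13 - a:
4a + 8(13 - a) = 68
(4 - 8)a = 68 - 104
-4a = -36
a = 9, o = 13 - 9 = 4

Apples: 9, Oranges: 4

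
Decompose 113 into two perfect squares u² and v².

We need to find integers u, v > 0 such that u² + v² = 113.
Trying u = 7: v² = 113 - 7² = 113 - 49 = 64
v = 8
Check: 7² + 8² = 49 + 64 = 113 ✓

113 = 7² + 8²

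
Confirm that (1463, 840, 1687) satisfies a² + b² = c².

Compute a² + b² = 1463² + 840² = 2140369 + 705600 = 2845969
Compute c² = 1687² = 2845969
Since 2845969 = 2845969, confirmed.

Yes, it is a Pythagorean triple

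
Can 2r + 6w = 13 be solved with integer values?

Step 1: Compute gcd(2, 6).
gcd(2, 6) = 2

Step 2: Check divisibility.
Does 2 divide 13? 13 = 2 x 6 + 1, so no.

By the theorem on linear Diophantine equations, 2r + 6w = 13 has integer solutions if and only if gcd(2, 6) divides 13. Since 2 does not divide 13, no solutions exist.

No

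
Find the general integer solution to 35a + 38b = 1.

Step 1: Compute gcd(35, 38) = 1.
Since 1 divides 1, solutions exist.

Step 2: Find a particular solution using extended Euclidean algorithm.
We get a₀ = -13, b₀ = 12.
Check: 35*-13 + 38*12 = 1 = 1 ✓

Step 3: Write the general solution.
a = -13 + (38/1)t = -13 + 38t
b = 12 - (35/1)t = 12 - 35t
for any integer t.

a = -13 + 38t, b = 12 - 35t for integer t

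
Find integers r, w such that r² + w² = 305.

We need to find integers r, w > 0 such that r² + w² = 305.
Trying r = 4: w² = 305 - 4² = 305 - 16 = 289
w = 17
Check: 4² + 17² = 16 + 289 = 305 ✓

305 = 4² + 17²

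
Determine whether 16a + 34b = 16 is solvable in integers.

Step 1: Compute gcd(16, 34).
gcd(16, 34) = 2

Step 2: Check divisibility.
Does 2 divide 16? 16 = 2 x 8, so yes.

By the theorem on linear Diophantine equations, 16a + 34b = 16 has integer solutions if and only if gcd(16, 34) divides 16. Since 2 | 16, solutions exist.

Yes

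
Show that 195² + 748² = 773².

Compute a² + b² = 195² + 748² = 38025 + 559504 = 597529
Compute c² = 773² = 597529
Since 597529 = 597529, confirmed.

Yes, it is a Pythagorean triple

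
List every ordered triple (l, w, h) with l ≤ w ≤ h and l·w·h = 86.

Iterate l from 1 to ⌊86^(1/3)⌋. For each l dividing 86, iterate w ≥ l with w dividing 86/l, and set h = 86/(l·w).
Triples found (2): (1×1×86), (1×2×43)

(1×1×86), (1×2×43)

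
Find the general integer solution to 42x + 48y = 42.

Step 1: Compute gcd(42, 48) = 6.
Since 6 divides 42, solutions exist.

Step 2: Find a particular solution using extended Euclidean algorithm.
We get x₀ = -7, y₀ = 7.
Check: 42*-7 + 48*7 = 42 = 42 ✓

Step 3: Write the general solution.
x = -7 + (48/6)t = -7 + 8t
y = 7 - (42/6)t = 7 - 7t
for any integer t.

x = -7 + 8t, y = 7 - 7t for integer t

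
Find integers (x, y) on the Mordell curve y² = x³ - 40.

Try small integer x values and check whether x³ - 40 is a perfect square.
x = 14: x³ - 40 = 14³ - 40 = 2744 - 40 = 2704
Is 2704 a perfect square? 52² = 2704 ✓
So (x, y) = (14, 52) is a solution.

x = 14, y = 52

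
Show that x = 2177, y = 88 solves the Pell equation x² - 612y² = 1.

Compute x² = 2177² = 4739329
Compute 612y² = 612·88² = 612·7744 = 4739328
x² - 612y² = 4739329 - 4739328 = 1
Since this equals 1, (2177, 88) is a solution.

Yes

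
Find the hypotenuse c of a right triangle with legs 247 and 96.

c² = a² + b² = 247² + 96² = 61009 + 9216 = 70225
c = 265

265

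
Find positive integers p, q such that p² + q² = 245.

Search for p with 245 - p² a perfect square.
p = 7: 245 - 7² = 245 - 49 = 196 = 14² ✓
So p = 7, q = 14.

p = 7, q = 14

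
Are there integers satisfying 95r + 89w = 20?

Step 1: Compute gcd(95, 89).
gcd(95, 89) = 1

Step 2: Check divisibility.
Does 1 divide 20? 20 = 1 x 20, so yes.

By the theorem on linear Diophantine equations, 95r + 89w = 20 has integer solutions if and only if gcd(95, 89) divides 20. Since 1 | 20, solutions exist.

Yes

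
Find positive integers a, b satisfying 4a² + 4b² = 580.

Try small values of a and check whether (580 - 4a²)/4 is a perfect square.
a = 8: 4·8² = 256, so 4b² = 580 - 256 = 324, giving b² = 81, b = 9.
Check: 4·8² + 4·9² = 256 + 324 = 580 ✓

a = 8, b = 9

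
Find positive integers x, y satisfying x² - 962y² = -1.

We need x² = 962y² - 1. Try successive y:
y = 1: x² = 962·1² - 1 = 961 = 31² ✓
Check: 31² - 962·1² = 961 - 962 = -1 ✓

x = 31, y = 1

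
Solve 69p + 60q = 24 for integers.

Step 1: Check solvability.
gcd(69, 60) = 3
Since 3 divides 24, solutions exist.

Step 2: Apply extended Euclidean algorithm to find gcd.
We find integers such that 69*x0 + 60*y0 = 3

Step 3: Scale the particular solution.
Multiply by 24/3 = 8:
p = 56, q = -64

Step 4: Verify.
69*(56) + 60*(-64) = 24 = 24 ✓

p = 56, q = -64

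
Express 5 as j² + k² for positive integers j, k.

We need to find integers j, k > 0 such that j² + k² = 5.
Trying j = 1: k² = 5 - 1² = 5 - 1 = 4
k = 2
Check: 1² + 2² = 1 + 4 = 5 ✓

5 = 1² + 2²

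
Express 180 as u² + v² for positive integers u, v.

We need to find integers u, v > 0 such that u² + v² = 180.
Trying u = 6: v² = 180 - 6² = 180 - 36 = 144
v = 12
Check: 6² + 12² = 36 + 144 = 180 ✓

180 = 6² + 12²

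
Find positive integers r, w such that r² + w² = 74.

Search for r with 74 - r² a perfect square.
r = 5: 74 - 5² = 74 - 25 = 49 = 7² ✓
So r = 5, w = 7.

r = 5, w = 7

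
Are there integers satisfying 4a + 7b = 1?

Step 1: Compute gcd(4, 7).
gcd(4, 7) = 1

Step 2: Check divisibility.
Does 1 divide 1? 1 = 1 x 1, so yes.

By the theorem on linear Diophantine equations, 4a + 7b = 1 has integer solutions if and only if gcd(4, 7) divides 1. Since 1 | 1, solutions exist.

Yes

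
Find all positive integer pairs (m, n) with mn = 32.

The positive divisors of 32 are: 1, 2, 4, 8, 16, 32.
Each divisor d gives the pair (d, 32/d):
(1, 32), (2, 16), (4, 8), (8, 4), (16, 2), (32, 1)

(1, 32), (2, 16), (4, 8), (8, 4), (16, 2), (32, 1)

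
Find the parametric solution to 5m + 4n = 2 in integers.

Step 1: Compute gcd(5, 4) = 1.
Since 1 divides 2, solutions exist.

Step 2: Find a particular solution using extended Euclidean algorithm.
We get m₀ = 2, n₀ = -2.
Check: 5*2 + 4*-2 = 2 = 2 ✓

Step 3: Write the general solution.
m = 2 + (4/1)t = 2 + 4t
n = -2 - (5/1)t = -2 - 5t
for any integer t.

m = 2 + 4t, n = -2 - 5t for integer t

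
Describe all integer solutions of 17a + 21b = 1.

Step 1: Compute gcd(17, 21) = 1.
Since 1 divides 1, solutions exist.

Step 2: Find a particular solution using extended Euclidean algorithm.
We get a₀ = 5, b₀ = -4.
Check: 17*5 + 21*-4 = 1 = 1 ✓

Step 3: Write the general solution.
a = 5 + (21/1)t = 5 + 21t
b = -4 - (17/1)t = -4 - 17t
for any integer t.

a = 5 + 21t, b = -4 - 17t for integer t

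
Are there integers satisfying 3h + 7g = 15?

Step 1: Compute gcd(3, 7).
gcd(3, 7) = 1

Step 2: Check divisibility.
Does 1 divide 15? 15 = 1 x 15, so yes.

By the theorem on linear Diophantine equations, 3h + 7g = 15 has integer solutions if and only if gcd(3, 7) divides 15. Since 1 | 15, solutions exist.

Yes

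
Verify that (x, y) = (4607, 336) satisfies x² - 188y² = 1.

Compute x² = 4607² = 21224449
Compute 188y² = 188·336² = 188·112896 = 21224448
x² - 188y² = 21224449 - 21224448 = 1
Since this equals 1, (4607, 336) is a solution.

Yes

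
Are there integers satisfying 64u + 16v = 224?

Step 1: Compute gcd(64, 16).
gcd(64, 16) = 16

Step 2: Check divisibility.
Does 16 divide 224? 224 = 16 x 14, so yes.

By the theorem on linear Diophantine equations, 64u + 16v = 224 has integer solutions if and only if gcd(64, 16) divides 224. Since 16 | 224, solutions exist.

Yes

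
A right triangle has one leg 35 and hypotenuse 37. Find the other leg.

b² = c² - a² = 1369 - 1225 = 144
b = 12

12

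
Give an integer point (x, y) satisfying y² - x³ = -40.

Try small integer x values and check whether x³ - 40 is a perfect square.
x = 14: x³ - 40 = 14³ - 40 = 2744 - 40 = 2704
Is 2704 a perfect square? 52² = 2704 ✓
So (x, y) = (14, -52) is a solution.

x = 14, y = -52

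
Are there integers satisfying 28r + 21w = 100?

Step 1: Compute gcd(28, 21).
gcd(28, 21) = 7

Step 2: Check divisibility.
Does 7 divide 100? 100 = 7 x 14 + 2, so no.

By the theorem on linear Diophantine equations, 28r + 21w = 100 has integer solutions if and only if gcd(28, 21) divides 100. Since 7 does not divide 100, no solutions exist.

No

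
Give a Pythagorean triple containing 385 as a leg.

We need the other leg and hypotenuse such that 385² + x² = c².
Take x = 552, c = 673: 385² + 552² = 148225 + 304704 = 452929 = 673² ✓
Triple: (385, 552, 673)

(385, 552, 673)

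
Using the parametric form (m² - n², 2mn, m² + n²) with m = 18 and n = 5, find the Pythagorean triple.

a = m² - n² = 324 - 25 = 299
b = 2mn = 2·18·5 = 180
c = m² + n² = 324 + 25 = 349
Verify: 299² + 180² = 89401 + 32400 = 121801 = 349² ✓

(299, 180, 349)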